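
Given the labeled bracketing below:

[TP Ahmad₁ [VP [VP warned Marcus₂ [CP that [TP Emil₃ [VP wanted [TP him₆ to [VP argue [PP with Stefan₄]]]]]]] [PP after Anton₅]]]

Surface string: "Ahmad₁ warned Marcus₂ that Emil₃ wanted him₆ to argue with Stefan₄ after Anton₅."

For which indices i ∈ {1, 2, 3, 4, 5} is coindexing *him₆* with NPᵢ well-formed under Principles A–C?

{1, 2, 5}

*him* is a pronoun, so Principle B applies: it must be free in its binding domain.
Binding domain of *him₆*: the embedded TP, whose subject is Emil₃.
*Ahmad₁* c-commands the pronoun but from outside its binding domain, and is not c-commanded by it → coindexation permitted.
*Marcus₂* c-commands the pronoun but from outside its binding domain, and is not c-commanded by it → coindexation permitted.
*Emil₃* c-commands the pronoun within its binding domain → coindexation would violate Principle B.
*Stefan₄*: the pronoun c-commands this R-expression → coindexation would violate Principle C on *Stefan₄*.
*Anton₅* and the pronoun do not c-command one another → neither Principle B nor Principle C is at stake; coindexation permitted.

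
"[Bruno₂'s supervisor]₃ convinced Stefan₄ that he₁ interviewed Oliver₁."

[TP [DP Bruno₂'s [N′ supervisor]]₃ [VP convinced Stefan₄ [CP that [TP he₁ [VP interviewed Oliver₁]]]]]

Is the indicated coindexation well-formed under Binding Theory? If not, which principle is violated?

The two coindexed NPs are *he₁* and *Oliver₁*.
*Oliver₁* is an R-expression. Principle C requires it to be free everywhere.
*he₁* c-commands it and carries the same index.
The R-expression is bound → Principle C violation.

Principle C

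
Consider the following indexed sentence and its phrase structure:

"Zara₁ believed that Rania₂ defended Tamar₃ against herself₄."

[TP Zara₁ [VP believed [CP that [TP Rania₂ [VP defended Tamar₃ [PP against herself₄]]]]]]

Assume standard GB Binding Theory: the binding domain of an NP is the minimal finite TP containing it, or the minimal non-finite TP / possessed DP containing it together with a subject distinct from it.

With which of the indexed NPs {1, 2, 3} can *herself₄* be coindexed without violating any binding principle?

*herself* is an anaphor, so Principle A applies: it must be bound in its binding domain.
Binding domain of *herself₄*: the embedded TP, whose subject is Rania₂.
*Zara₁* c-commands the anaphor but is outside its binding domain → cannot satisfy Principle A.
*Rania₂* c-commands the anaphor within its binding domain → licit binder.
*Tamar₃* c-commands the anaphor within its binding domain → licit binder.

{2, 3}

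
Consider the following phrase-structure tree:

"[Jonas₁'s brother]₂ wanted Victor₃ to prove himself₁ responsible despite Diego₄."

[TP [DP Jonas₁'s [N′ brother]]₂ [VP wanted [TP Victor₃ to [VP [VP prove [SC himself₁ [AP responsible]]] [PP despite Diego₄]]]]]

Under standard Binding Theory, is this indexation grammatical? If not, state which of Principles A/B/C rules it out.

Principle A

The two coindexed NPs are *Jonas₁* and *himself₁*.
*himself₁* is an anaphor. Principle A requires it to be bound within its binding domain — the embedded TP, whose subject is Victor₃.
Within that domain it is c-commanded by *Victor₃*, which does not share its index.
*Jonas₁* does not c-command the anaphor at all.
The anaphor is unbound in its domain → Principle A violation.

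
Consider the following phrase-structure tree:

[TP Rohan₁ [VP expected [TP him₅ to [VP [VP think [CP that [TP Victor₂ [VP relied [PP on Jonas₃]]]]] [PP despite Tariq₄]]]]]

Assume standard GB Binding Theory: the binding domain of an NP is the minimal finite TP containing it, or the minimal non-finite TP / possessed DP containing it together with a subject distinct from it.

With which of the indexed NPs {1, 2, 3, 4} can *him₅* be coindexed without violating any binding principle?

*him* is a pronoun, so Principle B applies: it must be free in its binding domain.
Binding domain of *him₅*: the matrix TP, whose subject is Rohan₁.
*Rohan₁* c-commands the pronoun within its binding domain → coindexation would violate Principle B.
*Victor₂*: the pronoun c-commands this R-expression → coindexation would violate Principle C on *Victor₂*.
*Jonas₃*: the pronoun c-commands this R-expression → coindexation would violate Principle C on *Jonas₃*.
*Tariq₄*: the pronoun c-commands this R-expression → coindexation would violate Principle C on *Tariq₄*.

none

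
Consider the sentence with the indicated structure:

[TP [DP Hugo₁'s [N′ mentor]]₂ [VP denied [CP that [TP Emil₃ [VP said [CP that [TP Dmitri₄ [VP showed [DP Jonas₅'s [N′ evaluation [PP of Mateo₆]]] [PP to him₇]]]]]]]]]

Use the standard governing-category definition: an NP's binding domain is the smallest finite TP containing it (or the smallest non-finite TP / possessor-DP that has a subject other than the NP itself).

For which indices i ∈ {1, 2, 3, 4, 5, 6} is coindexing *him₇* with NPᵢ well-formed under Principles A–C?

*him* is a pronoun, so Principle B applies: it must be free in its binding domain.
Binding domain of *him₇*: the embedded TP, whose subject is Dmitri₄.
*Hugo₁* and the pronoun do not c-command one another → neither Principle B nor Principle C is at stake; coindexation permitted.
*[Hugo₁'s mentor]₂* c-commands the pronoun but from outside its binding domain, and is not c-commanded by it → coindexation permitted.
*Emil₃* c-commands the pronoun but from outside its binding domain, and is not c-commanded by it → coindexation permitted.
*Dmitri₄* c-commands the pronoun within its binding domain → coindexation would violate Principle B.
*Jonas₅* and the pronoun do not c-command one another → neither Principle B nor Principle C is at stake; coindexation permitted.
*Mateo₆* and the pronoun do not c-command one another → neither Principle B nor Principle C is at stake; coindexation permitted.

{1, 2, 3, 5, 6}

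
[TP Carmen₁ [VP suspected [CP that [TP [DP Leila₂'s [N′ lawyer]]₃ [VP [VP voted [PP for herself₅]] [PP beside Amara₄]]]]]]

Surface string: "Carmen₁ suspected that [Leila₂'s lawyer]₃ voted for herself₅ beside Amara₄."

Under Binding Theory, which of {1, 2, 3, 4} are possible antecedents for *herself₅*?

*herself* is an anaphor, so Principle A applies: it must be bound in its binding domain.
Binding domain of *herself₅*: the embedded TP, whose subject is [Leila₂'s lawyer]₃.
*Carmen₁* c-commands the anaphor but is outside its binding domain → cannot satisfy Principle A.
*Leila₂* does not c-command the anaphor → cannot bind it.
*[Leila₂'s lawyer]₃* c-commands the anaphor within its binding domain → licit binder.
*Amara₄* does not c-command the anaphor → cannot bind it.

{3}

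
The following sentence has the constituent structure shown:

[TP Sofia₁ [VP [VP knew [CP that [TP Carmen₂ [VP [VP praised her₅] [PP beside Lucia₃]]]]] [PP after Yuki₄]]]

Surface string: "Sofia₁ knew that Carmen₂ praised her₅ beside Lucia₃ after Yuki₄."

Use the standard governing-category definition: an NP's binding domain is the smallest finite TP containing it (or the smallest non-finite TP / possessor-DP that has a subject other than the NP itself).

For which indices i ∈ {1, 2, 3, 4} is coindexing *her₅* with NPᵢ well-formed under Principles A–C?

*her* is a pronoun, so Principle B applies: it must be free in its binding domain.
Binding domain of *her₅*: the embedded TP, whose subject is Carmen₂.
*Sofia₁* c-commands the pronoun but from outside its binding domain, and is not c-commanded by it → coindexation permitted.
*Carmen₂* c-commands the pronoun within its binding domain → coindexation would violate Principle B.
*Lucia₃* and the pronoun do not c-command one another → neither Principle B nor Principle C is at stake; coindexation permitted.
*Yuki₄* and the pronoun do not c-command one another → neither Principle B nor Principle C is at stake; coindexation permitted.

{1, 3, 4}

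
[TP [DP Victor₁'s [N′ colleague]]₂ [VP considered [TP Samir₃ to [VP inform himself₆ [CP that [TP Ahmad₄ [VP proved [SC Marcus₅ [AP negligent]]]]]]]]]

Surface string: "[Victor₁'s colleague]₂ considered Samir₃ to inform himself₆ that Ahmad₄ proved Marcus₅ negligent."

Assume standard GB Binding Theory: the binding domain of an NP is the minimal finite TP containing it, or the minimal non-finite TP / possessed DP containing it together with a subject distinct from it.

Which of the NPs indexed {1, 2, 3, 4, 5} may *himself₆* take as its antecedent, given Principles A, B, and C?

{3}

*himself* is an anaphor, so Principle A applies: it must be bound in its binding domain.
Binding domain of *himself₆*: the embedded TP, whose subject is Samir₃.
*Victor₁* does not c-command the anaphor → cannot bind it.
*[Victor₁'s colleague]₂* c-commands the anaphor but is outside its binding domain → cannot satisfy Principle A.
*Samir₃* c-commands the anaphor within its binding domain → licit binder.
*Ahmad₄* does not c-command the anaphor → cannot bind it.
*Marcus₅* does not c-command the anaphor → cannot bind it.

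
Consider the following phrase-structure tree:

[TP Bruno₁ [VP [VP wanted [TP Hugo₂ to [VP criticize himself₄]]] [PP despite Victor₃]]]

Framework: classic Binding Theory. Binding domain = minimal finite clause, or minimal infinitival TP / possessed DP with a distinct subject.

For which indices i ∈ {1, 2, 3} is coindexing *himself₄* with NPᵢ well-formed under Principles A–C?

*himself* is an anaphor, so Principle A applies: it must be bound in its binding domain.
Binding domain of *himself₄*: the embedded TP, whose subject is Hugo₂.
*Bruno₁* c-commands the anaphor but is outside its binding domain → cannot satisfy Principle A.
*Hugo₂* c-commands the anaphor within its binding domain → licit binder.
*Victor₃* does not c-command the anaphor → cannot bind it.

{2}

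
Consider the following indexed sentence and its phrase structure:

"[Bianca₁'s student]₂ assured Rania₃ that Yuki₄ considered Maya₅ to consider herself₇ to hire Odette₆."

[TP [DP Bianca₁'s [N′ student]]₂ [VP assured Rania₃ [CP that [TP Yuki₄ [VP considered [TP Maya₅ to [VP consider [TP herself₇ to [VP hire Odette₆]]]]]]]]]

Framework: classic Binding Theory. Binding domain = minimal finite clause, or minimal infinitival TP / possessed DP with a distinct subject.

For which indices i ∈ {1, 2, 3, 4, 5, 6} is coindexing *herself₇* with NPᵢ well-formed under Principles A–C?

{5}

*herself* is an anaphor, so Principle A applies: it must be bound in its binding domain.
Binding domain of *herself₇*: the embedded TP, whose subject is Maya₅.
*Bianca₁* does not c-command the anaphor → cannot bind it.
*[Bianca₁'s student]₂* c-commands the anaphor but is outside its binding domain → cannot satisfy Principle A.
*Rania₃* c-commands the anaphor but is outside its binding domain → cannot satisfy Principle A.
*Yuki₄* c-commands the anaphor but is outside its binding domain → cannot satisfy Principle A.
*Maya₅* c-commands the anaphor within its binding domain → licit binder.
*Odette₆* does not c-command the anaphor → cannot bind it.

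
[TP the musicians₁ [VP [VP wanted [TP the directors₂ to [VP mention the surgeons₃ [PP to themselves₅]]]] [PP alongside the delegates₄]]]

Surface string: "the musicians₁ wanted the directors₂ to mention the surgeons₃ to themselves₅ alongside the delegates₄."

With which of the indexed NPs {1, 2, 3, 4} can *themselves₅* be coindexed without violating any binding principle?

*themselves* is an anaphor, so Principle A applies: it must be bound in its binding domain.
Binding domain of *themselves₅*: the embedded TP, whose subject is the directors₂.
*the musicians₁* c-commands the anaphor but is outside its binding domain → cannot satisfy Principle A.
*the directors₂* c-commands the anaphor within its binding domain → licit binder.
*the surgeons₃* c-commands the anaphor within its binding domain → licit binder.
*the delegates₄* does not c-command the anaphor → cannot bind it.

{2, 3}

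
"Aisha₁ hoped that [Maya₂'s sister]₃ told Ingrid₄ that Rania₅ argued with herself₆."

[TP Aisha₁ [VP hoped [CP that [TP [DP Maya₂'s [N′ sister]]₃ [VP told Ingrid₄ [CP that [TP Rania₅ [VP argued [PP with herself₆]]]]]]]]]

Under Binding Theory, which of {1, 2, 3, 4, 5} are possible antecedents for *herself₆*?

{5}

*herself* is an anaphor, so Principle A applies: it must be bound in its binding domain.
Binding domain of *herself₆*: the embedded TP, whose subject is Rania₅.
*Aisha₁* c-commands the anaphor but is outside its binding domain → cannot satisfy Principle A.
*Maya₂* does not c-command the anaphor → cannot bind it.
*[Maya₂'s sister]₃* c-commands the anaphor but is outside its binding domain → cannot satisfy Principle A.
*Ingrid₄* c-commands the anaphor but is outside its binding domain → cannot satisfy Principle A.
*Rania₅* c-commands the anaphor within its binding domain → licit binder.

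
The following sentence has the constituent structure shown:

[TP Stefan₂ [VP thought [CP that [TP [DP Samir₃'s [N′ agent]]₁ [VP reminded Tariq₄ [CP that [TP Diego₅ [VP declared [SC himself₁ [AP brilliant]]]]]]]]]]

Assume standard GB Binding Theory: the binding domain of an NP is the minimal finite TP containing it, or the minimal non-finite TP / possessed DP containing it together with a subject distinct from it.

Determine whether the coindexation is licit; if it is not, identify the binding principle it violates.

Principle A

The two coindexed NPs are *[Samir₃'s agent]₁* and *himself₁*.
*himself₁* is an anaphor. Principle A requires it to be bound within its binding domain — the embedded TP, whose subject is Diego₅.
Within that domain it is c-commanded by *Diego₅*, which does not share its index.
*[Samir₃'s agent]₁* does c-command the anaphor, but from outside its binding domain.
The anaphor is unbound in its domain → Principle A violation.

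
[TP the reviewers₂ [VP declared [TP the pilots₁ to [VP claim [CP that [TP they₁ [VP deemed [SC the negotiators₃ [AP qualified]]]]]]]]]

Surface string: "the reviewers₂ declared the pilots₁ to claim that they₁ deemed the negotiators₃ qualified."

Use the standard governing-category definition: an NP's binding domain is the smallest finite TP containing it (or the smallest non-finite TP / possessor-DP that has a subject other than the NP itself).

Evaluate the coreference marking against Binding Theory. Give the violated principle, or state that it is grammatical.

grammatical

The two coindexed NPs are *the pilots₁* and *they₁*.
*they₁* is a pronoun; nothing c-commands it within its binding domain (the embedded TP.), so Principle B holds trivially.
*the pilots₁* is an R-expression; *they₁* does not c-command it, and no other NP shares its index, so Principle C is satisfied.
All principles are respected.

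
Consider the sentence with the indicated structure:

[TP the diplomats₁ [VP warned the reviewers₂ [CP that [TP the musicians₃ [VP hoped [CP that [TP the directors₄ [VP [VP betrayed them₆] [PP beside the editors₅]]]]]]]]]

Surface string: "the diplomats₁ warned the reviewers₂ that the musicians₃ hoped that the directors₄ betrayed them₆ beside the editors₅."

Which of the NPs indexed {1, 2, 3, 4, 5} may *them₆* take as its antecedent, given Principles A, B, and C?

{1, 2, 3, 5}

*them* is a pronoun, so Principle B applies: it must be free in its binding domain.
Binding domain of *them₆*: the embedded TP, whose subject is the directors₄.
*the diplomats₁* c-commands the pronoun but from outside its binding domain, and is not c-commanded by it → coindexation permitted.
*the reviewers₂* c-commands the pronoun but from outside its binding domain, and is not c-commanded by it → coindexation permitted.
*the musicians₃* c-commands the pronoun but from outside its binding domain, and is not c-commanded by it → coindexation permitted.
*the directors₄* c-commands the pronoun within its binding domain → coindexation would violate Principle B.
*the editors₅* and the pronoun do not c-command one another → neither Principle B nor Principle C is at stake; coindexation permitted.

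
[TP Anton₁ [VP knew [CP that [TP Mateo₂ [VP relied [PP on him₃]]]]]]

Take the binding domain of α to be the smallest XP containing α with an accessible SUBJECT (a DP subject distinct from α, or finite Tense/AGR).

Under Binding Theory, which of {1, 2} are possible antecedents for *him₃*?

*him* is a pronoun, so Principle B applies: it must be free in its binding domain.
Binding domain of *him₃*: the embedded TP, whose subject is Mateo₂.
*Anton₁* c-commands the pronoun but from outside its binding domain, and is not c-commanded by it → coindexation permitted.
*Mateo₂* c-commands the pronoun within its binding domain → coindexation would violate Principle B.

{1}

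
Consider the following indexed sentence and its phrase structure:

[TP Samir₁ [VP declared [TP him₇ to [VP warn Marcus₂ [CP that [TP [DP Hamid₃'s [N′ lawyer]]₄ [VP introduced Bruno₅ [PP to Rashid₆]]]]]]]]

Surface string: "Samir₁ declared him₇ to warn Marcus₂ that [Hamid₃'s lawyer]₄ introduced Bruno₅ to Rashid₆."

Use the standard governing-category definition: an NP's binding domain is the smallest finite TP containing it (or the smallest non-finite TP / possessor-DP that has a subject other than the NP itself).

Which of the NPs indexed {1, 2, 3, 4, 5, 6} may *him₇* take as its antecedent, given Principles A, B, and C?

*him* is a pronoun, so Principle B applies: it must be free in its binding domain.
Binding domain of *him₇*: the matrix TP, whose subject is Samir₁.
*Samir₁* c-commands the pronoun within its binding domain → coindexation would violate Principle B.
*Marcus₂*: the pronoun c-commands this R-expression → coindexation would violate Principle C on *Marcus₂*.
*Hamid₃*: the pronoun c-commands this R-expression → coindexation would violate Principle C on *Hamid₃*.
*[Hamid₃'s lawyer]₄*: the pronoun c-commands this R-expression → coindexation would violate Principle C on *[Hamid₃'s lawyer]₄*.
*Bruno₅*: the pronoun c-commands this R-expression → coindexation would violate Principle C on *Bruno₅*.
*Rashid₆*: the pronoun c-commands this R-expression → coindexation would violate Principle C on *Rashid₆*.

none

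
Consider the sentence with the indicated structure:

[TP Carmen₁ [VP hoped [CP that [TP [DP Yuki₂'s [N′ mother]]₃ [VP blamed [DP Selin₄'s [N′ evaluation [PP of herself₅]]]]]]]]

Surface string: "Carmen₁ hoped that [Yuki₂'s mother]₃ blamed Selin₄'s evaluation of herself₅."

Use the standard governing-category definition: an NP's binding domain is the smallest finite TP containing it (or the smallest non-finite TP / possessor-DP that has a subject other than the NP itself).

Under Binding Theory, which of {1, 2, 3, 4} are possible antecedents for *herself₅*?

{4}

*herself* is an anaphor, so Principle A applies: it must be bound in its binding domain.
Binding domain of *herself₅*: the possessed DP, whose subject is Selin₄.
*Carmen₁* c-commands the anaphor but is outside its binding domain → cannot satisfy Principle A.
*Yuki₂* does not c-command the anaphor → cannot bind it.
*[Yuki₂'s mother]₃* c-commands the anaphor but is outside its binding domain → cannot satisfy Principle A.
*Selin₄* c-commands the anaphor within its binding domain → licit binder.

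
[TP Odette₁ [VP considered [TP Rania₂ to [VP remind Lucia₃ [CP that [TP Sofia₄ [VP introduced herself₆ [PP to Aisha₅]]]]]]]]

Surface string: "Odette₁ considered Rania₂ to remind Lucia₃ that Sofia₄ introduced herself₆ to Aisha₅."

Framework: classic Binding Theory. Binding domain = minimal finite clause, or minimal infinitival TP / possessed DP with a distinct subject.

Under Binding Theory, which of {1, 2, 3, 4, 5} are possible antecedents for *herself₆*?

*herself* is an anaphor, so Principle A applies: it must be bound in its binding domain.
Binding domain of *herself₆*: the embedded TP, whose subject is Sofia₄.
*Odette₁* c-commands the anaphor but is outside its binding domain → cannot satisfy Principle A.
*Rania₂* c-commands the anaphor but is outside its binding domain → cannot satisfy Principle A.
*Lucia₃* c-commands the anaphor but is outside its binding domain → cannot satisfy Principle A.
*Sofia₄* c-commands the anaphor within its binding domain → licit binder.
*Aisha₅* does not c-command the anaphor → cannot bind it.

{4}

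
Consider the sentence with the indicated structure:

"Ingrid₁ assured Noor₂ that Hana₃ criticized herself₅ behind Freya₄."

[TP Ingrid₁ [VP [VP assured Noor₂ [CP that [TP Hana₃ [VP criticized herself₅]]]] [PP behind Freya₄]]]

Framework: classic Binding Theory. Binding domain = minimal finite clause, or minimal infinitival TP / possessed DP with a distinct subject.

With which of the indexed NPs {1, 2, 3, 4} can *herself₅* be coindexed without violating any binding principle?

*herself* is an anaphor, so Principle A applies: it must be bound in its binding domain.
Binding domain of *herself₅*: the embedded TP, whose subject is Hana₃.
*Ingrid₁* c-commands the anaphor but is outside its binding domain → cannot satisfy Principle A.
*Noor₂* c-commands the anaphor but is outside its binding domain → cannot satisfy Principle A.
*Hana₃* c-commands the anaphor within its binding domain → licit binder.
*Freya₄* does not c-command the anaphor → cannot bind it.

{3}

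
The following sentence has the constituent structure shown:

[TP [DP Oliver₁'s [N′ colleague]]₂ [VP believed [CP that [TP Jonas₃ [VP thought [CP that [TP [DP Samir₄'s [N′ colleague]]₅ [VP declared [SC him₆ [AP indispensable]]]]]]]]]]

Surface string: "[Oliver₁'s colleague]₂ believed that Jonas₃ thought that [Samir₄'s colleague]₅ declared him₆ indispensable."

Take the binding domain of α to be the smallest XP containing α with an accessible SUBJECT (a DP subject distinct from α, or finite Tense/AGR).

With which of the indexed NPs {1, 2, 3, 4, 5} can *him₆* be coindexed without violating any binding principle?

*him* is a pronoun, so Principle B applies: it must be free in its binding domain.
Binding domain of *him₆*: the embedded TP, whose subject is [Samir₄'s colleague]₅.
*Oliver₁* and the pronoun do not c-command one another → neither Principle B nor Principle C is at stake; coindexation permitted.
*[Oliver₁'s colleague]₂* c-commands the pronoun but from outside its binding domain, and is not c-commanded by it → coindexation permitted.
*Jonas₃* c-commands the pronoun but from outside its binding domain, and is not c-commanded by it → coindexation permitted.
*Samir₄* and the pronoun do not c-command one another → neither Principle B nor Principle C is at stake; coindexation permitted.
*[Samir₄'s colleague]₅* c-commands the pronoun within its binding domain → coindexation would violate Principle B.

{1, 2, 3, 4}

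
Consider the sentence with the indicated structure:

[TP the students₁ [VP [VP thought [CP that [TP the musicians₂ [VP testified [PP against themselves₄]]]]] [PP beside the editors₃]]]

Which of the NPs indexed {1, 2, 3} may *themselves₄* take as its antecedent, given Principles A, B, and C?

{2}

*themselves* is an anaphor, so Principle A applies: it must be bound in its binding domain.
Binding domain of *themselves₄*: the embedded TP, whose subject is the musicians₂.
*the students₁* c-commands the anaphor but is outside its binding domain → cannot satisfy Principle A.
*the musicians₂* c-commands the anaphor within its binding domain → licit binder.
*the editors₃* does not c-command the anaphor → cannot bind it.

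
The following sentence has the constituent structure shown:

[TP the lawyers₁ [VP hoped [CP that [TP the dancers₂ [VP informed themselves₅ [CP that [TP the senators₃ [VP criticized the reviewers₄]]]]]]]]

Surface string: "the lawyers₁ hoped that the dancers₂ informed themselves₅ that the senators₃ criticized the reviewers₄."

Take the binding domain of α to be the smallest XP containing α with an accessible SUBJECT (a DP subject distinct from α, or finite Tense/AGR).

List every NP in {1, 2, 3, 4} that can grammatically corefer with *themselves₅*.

{2}

*themselves* is an anaphor, so Principle A applies: it must be bound in its binding domain.
Binding domain of *themselves₅*: the embedded TP, whose subject is the dancers₂.
*the lawyers₁* c-commands the anaphor but is outside its binding domain → cannot satisfy Principle A.
*the dancers₂* c-commands the anaphor within its binding domain → licit binder.
*the senators₃* does not c-command the anaphor → cannot bind it.
*the reviewers₄* does not c-command the anaphor → cannot bind it.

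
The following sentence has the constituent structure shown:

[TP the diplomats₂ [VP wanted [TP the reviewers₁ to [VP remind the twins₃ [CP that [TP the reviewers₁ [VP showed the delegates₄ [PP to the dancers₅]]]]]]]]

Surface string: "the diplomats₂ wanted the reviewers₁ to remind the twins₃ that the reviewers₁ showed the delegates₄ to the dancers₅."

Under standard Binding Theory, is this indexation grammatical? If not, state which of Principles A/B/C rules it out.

The two coindexed NPs are *the reviewers₁* (the lower occurrence) and *the reviewers₁* (the higher occurrence).
*the reviewers₁* (the lower occurrence) is an R-expression. Principle C requires it to be free everywhere.
*the reviewers₁* (the higher occurrence) c-commands it and carries the same index.
The R-expression is bound → Principle C violation.

Principle C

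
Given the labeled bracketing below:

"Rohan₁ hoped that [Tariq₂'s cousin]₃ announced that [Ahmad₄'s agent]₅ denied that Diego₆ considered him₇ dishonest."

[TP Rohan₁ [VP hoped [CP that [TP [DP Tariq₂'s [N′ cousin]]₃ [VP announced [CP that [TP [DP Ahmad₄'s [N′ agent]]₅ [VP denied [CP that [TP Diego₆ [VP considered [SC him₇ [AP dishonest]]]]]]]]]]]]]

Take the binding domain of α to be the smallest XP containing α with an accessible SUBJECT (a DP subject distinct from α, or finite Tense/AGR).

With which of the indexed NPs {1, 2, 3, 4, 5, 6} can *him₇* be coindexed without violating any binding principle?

{1, 2, 3, 4, 5}

*him* is a pronoun, so Principle B applies: it must be free in its binding domain.
Binding domain of *him₇*: the embedded TP, whose subject is Diego₆.
*Rohan₁* c-commands the pronoun but from outside its binding domain, and is not c-commanded by it → coindexation permitted.
*Tariq₂* and the pronoun do not c-command one another → neither Principle B nor Principle C is at stake; coindexation permitted.
*[Tariq₂'s cousin]₃* c-commands the pronoun but from outside its binding domain, and is not c-commanded by it → coindexation permitted.
*Ahmad₄* and the pronoun do not c-command one another → neither Principle B nor Principle C is at stake; coindexation permitted.
*[Ahmad₄'s agent]₅* c-commands the pronoun but from outside its binding domain, and is not c-commanded by it → coindexation permitted.
*Diego₆* c-commands the pronoun within its binding domain → coindexation would violate Principle B.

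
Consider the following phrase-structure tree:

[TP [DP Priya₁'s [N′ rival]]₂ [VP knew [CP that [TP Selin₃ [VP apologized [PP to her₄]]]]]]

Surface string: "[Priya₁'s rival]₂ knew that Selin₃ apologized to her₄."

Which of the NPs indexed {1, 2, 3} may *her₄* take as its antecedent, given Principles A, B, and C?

{1, 2}

*her* is a pronoun, so Principle B applies: it must be free in its binding domain.
Binding domain of *her₄*: the embedded TP, whose subject is Selin₃.
*Priya₁* and the pronoun do not c-command one another → neither Principle B nor Principle C is at stake; coindexation permitted.
*[Priya₁'s rival]₂* c-commands the pronoun but from outside its binding domain, and is not c-commanded by it → coindexation permitted.
*Selin₃* c-commands the pronoun within its binding domain → coindexation would violate Principle B.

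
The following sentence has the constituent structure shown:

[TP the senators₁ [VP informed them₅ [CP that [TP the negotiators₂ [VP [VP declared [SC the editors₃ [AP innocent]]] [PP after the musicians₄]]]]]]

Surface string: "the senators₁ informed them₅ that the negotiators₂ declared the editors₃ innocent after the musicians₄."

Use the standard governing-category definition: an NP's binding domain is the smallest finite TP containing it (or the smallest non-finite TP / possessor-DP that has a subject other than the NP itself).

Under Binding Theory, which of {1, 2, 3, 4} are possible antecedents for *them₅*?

*them* is a pronoun, so Principle B applies: it must be free in its binding domain.
Binding domain of *them₅*: the matrix TP, whose subject is the senators₁.
*the senators₁* c-commands the pronoun within its binding domain → coindexation would violate Principle B.
*the negotiators₂*: the pronoun c-commands this R-expression → coindexation would violate Principle C on *the negotiators₂*.
*the editors₃*: the pronoun c-commands this R-expression → coindexation would violate Principle C on *the editors₃*.
*the musicians₄*: the pronoun c-commands this R-expression → coindexation would violate Principle C on *the musicians₄*.

none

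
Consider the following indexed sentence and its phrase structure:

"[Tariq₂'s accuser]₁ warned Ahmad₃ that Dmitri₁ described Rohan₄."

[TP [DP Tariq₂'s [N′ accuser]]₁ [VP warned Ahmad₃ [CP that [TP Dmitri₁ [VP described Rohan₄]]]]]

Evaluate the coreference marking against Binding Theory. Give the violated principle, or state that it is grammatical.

Principle C

The two coindexed NPs are *[Tariq₂'s accuser]₁* and *Dmitri₁*.
*Dmitri₁* is an R-expression. Principle C requires it to be free everywhere.
*[Tariq₂'s accuser]₁* c-commands it and carries the same index.
The R-expression is bound → Principle C violation.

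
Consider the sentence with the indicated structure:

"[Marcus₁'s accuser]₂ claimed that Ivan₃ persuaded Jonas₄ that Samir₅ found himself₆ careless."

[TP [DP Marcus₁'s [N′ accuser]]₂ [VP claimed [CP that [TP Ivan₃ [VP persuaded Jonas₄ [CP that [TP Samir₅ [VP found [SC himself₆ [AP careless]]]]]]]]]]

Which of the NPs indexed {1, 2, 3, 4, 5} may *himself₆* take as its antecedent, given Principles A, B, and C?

{5}

*himself* is an anaphor, so Principle A applies: it must be bound in its binding domain.
Binding domain of *himself₆*: the embedded TP, whose subject is Samir₅.
*Marcus₁* does not c-command the anaphor → cannot bind it.
*[Marcus₁'s accuser]₂* c-commands the anaphor but is outside its binding domain → cannot satisfy Principle A.
*Ivan₃* c-commands the anaphor but is outside its binding domain → cannot satisfy Principle A.
*Jonas₄* c-commands the anaphor but is outside its binding domain → cannot satisfy Principle A.
*Samir₅* c-commands the anaphor within its binding domain → licit binder.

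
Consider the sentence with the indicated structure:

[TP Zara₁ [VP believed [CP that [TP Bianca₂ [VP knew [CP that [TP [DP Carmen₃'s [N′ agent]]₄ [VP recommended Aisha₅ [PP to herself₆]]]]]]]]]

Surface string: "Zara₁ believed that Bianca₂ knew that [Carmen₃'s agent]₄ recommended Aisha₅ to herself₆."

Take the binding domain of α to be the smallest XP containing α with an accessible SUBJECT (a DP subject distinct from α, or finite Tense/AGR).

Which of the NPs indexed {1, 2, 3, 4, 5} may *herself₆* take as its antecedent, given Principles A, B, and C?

{4, 5}

*herself* is an anaphor, so Principle A applies: it must be bound in its binding domain.
Binding domain of *herself₆*: the embedded TP, whose subject is [Carmen₃'s agent]₄.
*Zara₁* c-commands the anaphor but is outside its binding domain → cannot satisfy Principle A.
*Bianca₂* c-commands the anaphor but is outside its binding domain → cannot satisfy Principle A.
*Carmen₃* does not c-command the anaphor → cannot bind it.
*[Carmen₃'s agent]₄* c-commands the anaphor within its binding domain → licit binder.
*Aisha₅* c-commands the anaphor within its binding domain → licit binder.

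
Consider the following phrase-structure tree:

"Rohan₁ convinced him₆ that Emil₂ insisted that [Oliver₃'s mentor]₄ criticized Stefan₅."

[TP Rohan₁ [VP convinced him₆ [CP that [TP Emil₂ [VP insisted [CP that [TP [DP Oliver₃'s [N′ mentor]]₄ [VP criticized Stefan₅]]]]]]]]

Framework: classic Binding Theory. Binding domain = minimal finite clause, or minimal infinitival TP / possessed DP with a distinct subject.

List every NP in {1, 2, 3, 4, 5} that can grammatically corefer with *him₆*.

*him* is a pronoun, so Principle B applies: it must be free in its binding domain.
Binding domain of *him₆*: the matrix TP, whose subject is Rohan₁.
*Rohan₁* c-commands the pronoun within its binding domain → coindexation would violate Principle B.
*Emil₂*: the pronoun c-commands this R-expression → coindexation would violate Principle C on *Emil₂*.
*Oliver₃*: the pronoun c-commands this R-expression → coindexation would violate Principle C on *Oliver₃*.
*[Oliver₃'s mentor]₄*: the pronoun c-commands this R-expression → coindexation would violate Principle C on *[Oliver₃'s mentor]₄*.
*Stefan₅*: the pronoun c-commands this R-expression → coindexation would violate Principle C on *Stefan₅*.

none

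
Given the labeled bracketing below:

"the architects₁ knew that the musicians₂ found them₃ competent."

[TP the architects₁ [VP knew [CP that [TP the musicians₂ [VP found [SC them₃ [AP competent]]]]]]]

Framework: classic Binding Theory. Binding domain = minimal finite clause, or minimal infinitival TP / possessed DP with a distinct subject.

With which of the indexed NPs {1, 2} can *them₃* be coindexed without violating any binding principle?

*them* is a pronoun, so Principle B applies: it must be free in its binding domain.
Binding domain of *them₃*: the embedded TP, whose subject is the musicians₂.
*the architects₁* c-commands the pronoun but from outside its binding domain, and is not c-commanded by it → coindexation permitted.
*the musicians₂* c-commands the pronoun within its binding domain → coindexation would violate Principle B.

{1}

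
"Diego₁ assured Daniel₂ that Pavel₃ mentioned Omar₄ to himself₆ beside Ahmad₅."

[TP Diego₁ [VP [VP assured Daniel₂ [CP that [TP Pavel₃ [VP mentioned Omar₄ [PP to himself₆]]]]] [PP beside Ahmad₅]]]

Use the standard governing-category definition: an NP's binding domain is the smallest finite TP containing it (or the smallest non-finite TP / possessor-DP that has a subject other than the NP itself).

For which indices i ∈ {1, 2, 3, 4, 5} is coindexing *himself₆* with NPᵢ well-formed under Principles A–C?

{3, 4}

*himself* is an anaphor, so Principle A applies: it must be bound in its binding domain.
Binding domain of *himself₆*: the embedded TP, whose subject is Pavel₃.
*Diego₁* c-commands the anaphor but is outside its binding domain → cannot satisfy Principle A.
*Daniel₂* c-commands the anaphor but is outside its binding domain → cannot satisfy Principle A.
*Pavel₃* c-commands the anaphor within its binding domain → licit binder.
*Omar₄* c-commands the anaphor within its binding domain → licit binder.
*Ahmad₅* does not c-command the anaphor → cannot bind it.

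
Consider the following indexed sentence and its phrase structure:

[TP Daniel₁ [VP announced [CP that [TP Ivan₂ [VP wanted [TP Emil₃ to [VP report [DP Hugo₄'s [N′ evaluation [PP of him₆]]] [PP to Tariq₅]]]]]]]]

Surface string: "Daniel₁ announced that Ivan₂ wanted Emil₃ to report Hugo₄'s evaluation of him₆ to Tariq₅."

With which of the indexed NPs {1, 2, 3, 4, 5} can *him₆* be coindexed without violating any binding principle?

{1, 2, 3, 5}

*him* is a pronoun, so Principle B applies: it must be free in its binding domain.
Binding domain of *him₆*: the possessed DP, whose subject is Hugo₄.
*Daniel₁* c-commands the pronoun but from outside its binding domain, and is not c-commanded by it → coindexation permitted.
*Ivan₂* c-commands the pronoun but from outside its binding domain, and is not c-commanded by it → coindexation permitted.
*Emil₃* c-commands the pronoun but from outside its binding domain, and is not c-commanded by it → coindexation permitted.
*Hugo₄* c-commands the pronoun within its binding domain → coindexation would violate Principle B.
*Tariq₅* and the pronoun do not c-command one another → neither Principle B nor Principle C is at stake; coindexation permitted.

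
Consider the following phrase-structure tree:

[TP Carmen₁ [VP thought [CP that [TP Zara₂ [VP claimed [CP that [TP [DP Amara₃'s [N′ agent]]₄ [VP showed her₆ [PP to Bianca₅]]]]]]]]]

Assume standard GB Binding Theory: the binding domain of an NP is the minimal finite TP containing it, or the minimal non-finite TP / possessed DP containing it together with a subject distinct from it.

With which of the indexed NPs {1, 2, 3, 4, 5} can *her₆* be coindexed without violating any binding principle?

{1, 2, 3}

*her* is a pronoun, so Principle B applies: it must be free in its binding domain.
Binding domain of *her₆*: the embedded TP, whose subject is [Amara₃'s agent]₄.
*Carmen₁* c-commands the pronoun but from outside its binding domain, and is not c-commanded by it → coindexation permitted.
*Zara₂* c-commands the pronoun but from outside its binding domain, and is not c-commanded by it → coindexation permitted.
*Amara₃* and the pronoun do not c-command one another → neither Principle B nor Principle C is at stake; coindexation permitted.
*[Amara₃'s agent]₄* c-commands the pronoun within its binding domain → coindexation would violate Principle B.
*Bianca₅*: the pronoun c-commands this R-expression → coindexation would violate Principle C on *Bianca₅*.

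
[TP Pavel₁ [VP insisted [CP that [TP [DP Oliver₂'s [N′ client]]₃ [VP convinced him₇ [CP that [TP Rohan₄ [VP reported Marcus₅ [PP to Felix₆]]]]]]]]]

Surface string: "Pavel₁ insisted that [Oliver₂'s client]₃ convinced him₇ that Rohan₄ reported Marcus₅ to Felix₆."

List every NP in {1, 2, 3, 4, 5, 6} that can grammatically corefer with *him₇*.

*him* is a pronoun, so Principle B applies: it must be free in its binding domain.
Binding domain of *him₇*: the embedded TP, whose subject is [Oliver₂'s client]₃.
*Pavel₁* c-commands the pronoun but from outside its binding domain, and is not c-commanded by it → coindexation permitted.
*Oliver₂* and the pronoun do not c-command one another → neither Principle B nor Principle C is at stake; coindexation permitted.
*[Oliver₂'s client]₃* c-commands the pronoun within its binding domain → coindexation would violate Principle B.
*Rohan₄*: the pronoun c-commands this R-expression → coindexation would violate Principle C on *Rohan₄*.
*Marcus₅*: the pronoun c-commands this R-expression → coindexation would violate Principle C on *Marcus₅*.
*Felix₆*: the pronoun c-commands this R-expression → coindexation would violate Principle C on *Felix₆*.

{1, 2}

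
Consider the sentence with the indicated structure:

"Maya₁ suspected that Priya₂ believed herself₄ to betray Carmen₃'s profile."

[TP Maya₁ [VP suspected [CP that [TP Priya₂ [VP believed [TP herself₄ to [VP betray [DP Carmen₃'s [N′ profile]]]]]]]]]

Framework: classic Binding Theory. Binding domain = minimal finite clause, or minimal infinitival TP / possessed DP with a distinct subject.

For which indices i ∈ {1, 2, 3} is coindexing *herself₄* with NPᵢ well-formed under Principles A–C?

*herself* is an anaphor, so Principle A applies: it must be bound in its binding domain.
Binding domain of *herself₄*: the embedded TP, whose subject is Priya₂.
*Maya₁* c-commands the anaphor but is outside its binding domain → cannot satisfy Principle A.
*Priya₂* c-commands the anaphor within its binding domain → licit binder.
*Carmen₃* does not c-command the anaphor → cannot bind it.

{2}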